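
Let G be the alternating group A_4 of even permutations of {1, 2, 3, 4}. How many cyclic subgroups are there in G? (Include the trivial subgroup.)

Group the elements of G by the cyclic subgroup they generate; each cyclic subgroup of order d accounts for φ(d) elements.
Cyclic subgroups by order — order 1: 1; order 2: 3; order 3: 4.
Total: 8.

8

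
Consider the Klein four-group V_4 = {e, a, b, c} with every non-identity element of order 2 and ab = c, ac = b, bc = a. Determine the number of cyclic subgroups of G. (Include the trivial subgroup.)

4

Group the elements of G by the cyclic subgroup they generate; each cyclic subgroup of order d accounts for φ(d) elements.
Cyclic subgroups by order — order 1: 1; order 2: 3.
Total: 4.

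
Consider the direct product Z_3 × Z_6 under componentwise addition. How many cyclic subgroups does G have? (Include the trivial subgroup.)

Group the elements of G by the cyclic subgroup they generate; each cyclic subgroup of order d accounts for φ(d) elements.
Cyclic subgroups by order — order 1: 1; order 2: 1; order 3: 4; order 6: 4.
Total: 10.

10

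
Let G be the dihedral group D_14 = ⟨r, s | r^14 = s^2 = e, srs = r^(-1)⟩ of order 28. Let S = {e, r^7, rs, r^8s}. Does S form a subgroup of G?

Yes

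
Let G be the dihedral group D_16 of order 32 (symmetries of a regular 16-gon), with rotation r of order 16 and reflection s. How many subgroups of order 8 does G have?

5

|G| = 32 and 8 | 32, so subgroups of order 8 are possible by Lagrange.
The subgroups of order 8 are: {e, r^2, r^4, r^6, r^8, r^10, r^12, r^14}; {e, r^4, r^8, r^12, r^2s, r^6s, r^10s, r^14s}; {e, r^4, r^8, r^12, r^3s, r^7s, r^11s, r^15s}; {e, r^4, r^8, r^12, s, r^4s, r^8s, r^12s}; … (5 in all).
So G has 5 subgroups of order 8.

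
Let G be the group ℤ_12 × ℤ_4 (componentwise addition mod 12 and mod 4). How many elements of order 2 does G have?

An element (a,b) has order lcm(ord(a), ord(b)); count pairs with lcm equal to 2.
Enumerating gives 3 such elements.

3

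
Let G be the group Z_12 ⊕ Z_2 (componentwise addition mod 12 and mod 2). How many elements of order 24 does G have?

0

An element (a,b) has order lcm(ord(a), ord(b)); count pairs with lcm equal to 24.
Enumerating gives 0 such elements.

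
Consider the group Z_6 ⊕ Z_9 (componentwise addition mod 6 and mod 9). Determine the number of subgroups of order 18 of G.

|G| = 54 and 18 | 54, so subgroups of order 18 are possible by Lagrange.
The subgroups of order 18 are: {(0,0), (0,1), (0,2), (0,3), (0,4), (0,5), (0,6), (0,7), (0,8), (3,0), (3,1), (3,2), (3,3), (3,4), (3,5), (3,6), (3,7), (3,8)}; {(0,0), (0,3), (0,6), (1,0), (1,3), (1,6), (2,0), (2,3), (2,6), (3,0), (3,3), (3,6), (4,0), (4,3), (4,6), (5,0), (5,3), (5,6)}; {(0,0), (0,3), (0,6), (1,1), (1,4), (1,7), (2,2), (2,5), (2,8), (3,0), (3,3), (3,6), (4,1), (4,4), (4,7), (5,2), (5,5), (5,8)}; {(0,0), (0,3), (0,6), (1,2), (1,5), (1,8), (2,1), (2,4), (2,7), (3,0), (3,3), (3,6), (4,2), (4,5), (4,8), (5,1), (5,4), (5,7)}.
So G has 4 subgroups of order 18.

4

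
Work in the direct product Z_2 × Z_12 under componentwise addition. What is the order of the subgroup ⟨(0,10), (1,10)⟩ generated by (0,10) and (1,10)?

|⟨(0,10)⟩| = 6 and |⟨(1,10)⟩| = 6, so |H| is a multiple of lcm(6, 6) = 6 and divides |G| = 24.
Closing under the operation: H = {(0,0), (0,2), (0,4), (0,6), (0,8), (0,10), (1,0), (1,2), (1,4), (1,6), (1,8), (1,10)}, so |H| = 12.

12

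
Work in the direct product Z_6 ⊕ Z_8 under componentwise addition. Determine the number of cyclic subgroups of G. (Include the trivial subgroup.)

16

Group the elements of G by the cyclic subgroup they generate; each cyclic subgroup of order d accounts for φ(d) elements.
Cyclic subgroups by order — order 1: 1; order 2: 3; order 3: 1; order 4: 2; order 6: 3; order 8: 2; order 12: 2; order 24: 2.
Total: 16.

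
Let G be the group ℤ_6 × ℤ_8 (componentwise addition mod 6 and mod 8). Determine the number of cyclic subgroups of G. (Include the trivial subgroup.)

16

A cyclic subgroup of order d is generated by each of its φ(d) elements of order d, so the cyclic subgroups of order d number (#elements of order d)/φ(d).
Cyclic subgroups by order — order 1: 1; order 2: 3; order 3: 1; order 4: 2; order 6: 3; order 8: 2; order 12: 2; order 24: 2.
Total: 16.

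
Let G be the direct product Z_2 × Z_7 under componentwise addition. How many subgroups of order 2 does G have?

|G| = 14 and 2 | 14, so subgroups of order 2 are possible by Lagrange.
The subgroups of order 2 are: {(0,0), (1,0)}.
So G has 1 subgroup of order 2.

1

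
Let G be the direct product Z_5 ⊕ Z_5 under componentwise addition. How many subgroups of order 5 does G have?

6

|G| = 25 and 5 | 25, so subgroups of order 5 are possible by Lagrange.
The subgroups of order 5 are: {(0,0), (0,1), (0,2), (0,3), (0,4)}; {(0,0), (1,0), (2,0), (3,0), (4,0)}; {(0,0), (1,1), (2,2), (3,3), (4,4)}; {(0,0), (1,2), (2,4), (3,1), (4,3)}; … (6 in all).
So G has 6 subgroups of order 5.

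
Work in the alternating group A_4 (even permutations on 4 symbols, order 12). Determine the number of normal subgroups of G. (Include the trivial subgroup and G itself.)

3

G has 10 subgroups. Checking conjugation-invariance by order — order 1: 1/1 normal; order 2: 0/3 normal; order 3: 0/4 normal; order 4: 1/1 normal; order 12: 1/1 normal.
Total normal subgroups: 3.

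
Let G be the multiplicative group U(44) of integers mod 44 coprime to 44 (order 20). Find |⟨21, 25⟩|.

|⟨21⟩| = 2 and |⟨25⟩| = 5, so |H| is a multiple of lcm(2, 5) = 10 and divides |G| = 20.
Closing under the operation: H = {1, 5, 9, 13, 17, 21, 25, 29, 37, 41}, so |H| = 10.

10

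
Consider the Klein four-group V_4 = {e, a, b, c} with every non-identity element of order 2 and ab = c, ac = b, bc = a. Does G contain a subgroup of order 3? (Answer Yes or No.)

3 does not divide |G| = 4, so by Lagrange no subgroup of order 3 exists.

No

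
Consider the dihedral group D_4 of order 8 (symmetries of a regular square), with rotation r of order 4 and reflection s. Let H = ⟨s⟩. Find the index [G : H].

4

|⟨s⟩| = 2 and |G| = 8.
By Lagrange, [G : H] = |G|/|H| = 8/2 = 4.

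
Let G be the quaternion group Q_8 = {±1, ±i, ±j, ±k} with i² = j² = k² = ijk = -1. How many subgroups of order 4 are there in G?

|G| = 8 and 4 | 8, so subgroups of order 4 are possible by Lagrange.
The subgroups of order 4 are: {1, -1, i, -i}; {1, -1, j, -j}; {1, -1, k, -k}.
So G has 3 subgroups of order 4.

3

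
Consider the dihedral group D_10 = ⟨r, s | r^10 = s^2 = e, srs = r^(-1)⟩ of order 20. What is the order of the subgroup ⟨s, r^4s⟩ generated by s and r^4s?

10

|⟨s⟩| = 2 and |⟨r^4s⟩| = 2, so |H| is a multiple of lcm(2, 2) = 2 and divides |G| = 20.
Closing under the operation: H = {e, r^2, r^4, r^6, r^8, s, r^2s, r^4s, r^6s, r^8s}, so |H| = 10.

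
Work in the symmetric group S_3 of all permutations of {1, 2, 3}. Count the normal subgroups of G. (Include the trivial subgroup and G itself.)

G has 6 subgroups. Checking conjugation-invariance by order — order 1: 1/1 normal; order 2: 0/3 normal; order 3: 1/1 normal; order 6: 1/1 normal.
Total normal subgroups: 3.

3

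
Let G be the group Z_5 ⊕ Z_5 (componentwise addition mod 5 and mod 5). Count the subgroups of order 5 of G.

|G| = 25 and 5 | 25, so subgroups of order 5 are possible by Lagrange.
The subgroups of order 5 are: {(0,0), (0,1), (0,2), (0,3), (0,4)}; {(0,0), (1,0), (2,0), (3,0), (4,0)}; {(0,0), (1,1), (2,2), (3,3), (4,4)}; {(0,0), (1,2), (2,4), (3,1), (4,3)}; … (6 in all).
So G has 6 subgroups of order 5.

6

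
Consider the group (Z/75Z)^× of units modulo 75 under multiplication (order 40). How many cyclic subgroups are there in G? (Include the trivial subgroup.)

12

Each element a generates a cyclic subgroup ⟨a⟩; distinct elements may generate the same one (a cyclic group of order d has φ(d) generators).
Cyclic subgroups by order — order 1: 1; order 2: 3; order 4: 2; order 5: 1; order 10: 3; order 20: 2.
Total: 12.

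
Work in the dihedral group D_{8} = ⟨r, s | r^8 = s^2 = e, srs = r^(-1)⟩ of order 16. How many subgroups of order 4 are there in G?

5

|G| = 16 and 4 | 16, so subgroups of order 4 are possible by Lagrange.
The subgroups of order 4 are: {e, r^2, r^4, r^6}; {e, r^4, r^2s, r^6s}; {e, r^4, r^3s, r^7s}; {e, r^4, s, r^4s}; … (5 in all).
So G has 5 subgroups of order 4.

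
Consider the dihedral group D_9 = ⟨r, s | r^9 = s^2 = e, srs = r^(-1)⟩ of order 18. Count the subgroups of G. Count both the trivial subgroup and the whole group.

|G| = 18, so by Lagrange every subgroup order divides 18. Divisors: 1, 2, 3, 6, 9, 18.
Subgroups by order — order 1: 1; order 2: 9; order 3: 1; order 6: 3; order 9: 1; order 18: 1.
Total: 1 + 9 + 1 + 3 + 1 + 1 = 16.

16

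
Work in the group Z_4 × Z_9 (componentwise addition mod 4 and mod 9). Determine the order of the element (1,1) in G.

36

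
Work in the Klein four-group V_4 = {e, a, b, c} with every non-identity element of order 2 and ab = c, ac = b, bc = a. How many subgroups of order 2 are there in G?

|G| = 4 and 2 | 4, so subgroups of order 2 are possible by Lagrange.
The subgroups of order 2 are: {e, a}; {e, b}; {e, c}.
So G has 3 subgroups of order 2.

3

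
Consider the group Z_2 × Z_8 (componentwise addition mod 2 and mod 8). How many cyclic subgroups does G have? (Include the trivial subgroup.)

8

Each element a generates a cyclic subgroup ⟨a⟩; distinct elements may generate the same one (a cyclic group of order d has φ(d) generators).
Cyclic subgroups by order — order 1: 1; order 2: 3; order 4: 2; order 8: 2.
Total: 8.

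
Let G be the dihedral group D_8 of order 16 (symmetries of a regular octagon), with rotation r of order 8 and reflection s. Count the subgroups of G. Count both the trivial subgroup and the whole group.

19

|G| = 16, so by Lagrange every subgroup order divides 16. Divisors: 1, 2, 4, 8, 16.
Subgroups by order — order 1: 1; order 2: 9; order 4: 5; order 8: 3; order 16: 1.
Total: 1 + 9 + 5 + 3 + 1 = 19.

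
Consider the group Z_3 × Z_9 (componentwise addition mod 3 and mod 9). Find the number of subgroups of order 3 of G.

|G| = 27 and 3 | 27, so subgroups of order 3 are possible by Lagrange.
The subgroups of order 3 are: {(0,0), (0,3), (0,6)}; {(0,0), (1,0), (2,0)}; {(0,0), (1,3), (2,6)}; {(0,0), (1,6), (2,3)}.
So G has 4 subgroups of order 3.

4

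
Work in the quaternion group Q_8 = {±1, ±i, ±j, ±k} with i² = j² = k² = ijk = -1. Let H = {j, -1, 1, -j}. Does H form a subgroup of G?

|H| = 4 divides |G| = 8, consistent with Lagrange.
H contains the identity, every element's inverse is in H, and H is closed under ·: it is a subgroup.
In fact H = ⟨j⟩.

Yes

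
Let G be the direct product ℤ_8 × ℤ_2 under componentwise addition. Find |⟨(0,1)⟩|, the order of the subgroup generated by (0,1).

2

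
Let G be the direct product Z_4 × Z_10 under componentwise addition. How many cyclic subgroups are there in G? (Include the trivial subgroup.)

Each element a generates a cyclic subgroup ⟨a⟩; distinct elements may generate the same one (a cyclic group of order d has φ(d) generators).
Cyclic subgroups by order — order 1: 1; order 2: 3; order 4: 2; order 5: 1; order 10: 3; order 20: 2.
Total: 12.

12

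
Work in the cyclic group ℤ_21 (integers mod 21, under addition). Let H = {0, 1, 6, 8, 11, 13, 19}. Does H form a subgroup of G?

1 ∈ H but its inverse 20 ∉ H, so H is not a subgroup.

No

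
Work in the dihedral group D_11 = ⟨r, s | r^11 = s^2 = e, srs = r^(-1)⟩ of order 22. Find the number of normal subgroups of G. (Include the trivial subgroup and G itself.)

G has 14 subgroups. Checking conjugation-invariance by order — order 1: 1/1 normal; order 2: 0/11 normal; order 11: 1/1 normal; order 22: 1/1 normal.
Total normal subgroups: 3.

3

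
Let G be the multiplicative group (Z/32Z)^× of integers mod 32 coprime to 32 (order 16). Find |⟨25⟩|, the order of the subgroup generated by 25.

4

Compute successive powers of 25 mod 32: 25, 17, 9, 1; 25^4 ≡ 1 (mod 32).
So |⟨25⟩| = 4.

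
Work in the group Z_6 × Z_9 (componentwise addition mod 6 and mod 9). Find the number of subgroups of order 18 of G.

4

|G| = 54 and 18 | 54, so subgroups of order 18 are possible by Lagrange.
The subgroups of order 18 are: {(0,0), (0,1), (0,2), (0,3), (0,4), (0,5), (0,6), (0,7), (0,8), (3,0), (3,1), (3,2), (3,3), (3,4), (3,5), (3,6), (3,7), (3,8)}; {(0,0), (0,3), (0,6), (1,0), (1,3), (1,6), (2,0), (2,3), (2,6), (3,0), (3,3), (3,6), (4,0), (4,3), (4,6), (5,0), (5,3), (5,6)}; {(0,0), (0,3), (0,6), (1,1), (1,4), (1,7), (2,2), (2,5), (2,8), (3,0), (3,3), (3,6), (4,1), (4,4), (4,7), (5,2), (5,5), (5,8)}; {(0,0), (0,3), (0,6), (1,2), (1,5), (1,8), (2,1), (2,4), (2,7), (3,0), (3,3), (3,6), (4,2), (4,5), (4,8), (5,1), (5,4), (5,7)}.
So G has 4 subgroups of order 18.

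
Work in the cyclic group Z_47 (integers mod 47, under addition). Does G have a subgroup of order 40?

No

40 does not divide |G| = 47, so by Lagrange no subgroup of order 40 exists.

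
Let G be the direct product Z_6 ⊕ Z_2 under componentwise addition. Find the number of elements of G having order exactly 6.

An element (a,b) has order lcm(ord(a), ord(b)); count pairs with lcm equal to 6.
Enumerating gives 6 such elements.

6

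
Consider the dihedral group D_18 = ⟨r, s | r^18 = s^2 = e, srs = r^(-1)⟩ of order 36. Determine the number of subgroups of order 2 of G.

19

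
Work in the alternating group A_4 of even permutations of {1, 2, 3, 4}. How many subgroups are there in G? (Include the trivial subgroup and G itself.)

|G| = 12, so by Lagrange every subgroup order divides 12. Divisors: 1, 2, 3, 4, 6, 12.
Subgroups by order — order 1: 1; order 2: 3; order 3: 4; order 4: 1; order 6: 0; order 12: 1.
Total: 1 + 3 + 4 + 1 + 0 + 1 = 10.

10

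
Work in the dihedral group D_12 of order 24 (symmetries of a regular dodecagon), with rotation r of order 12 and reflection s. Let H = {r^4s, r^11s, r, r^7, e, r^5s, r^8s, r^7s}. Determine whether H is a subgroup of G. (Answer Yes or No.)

No

r ∈ H but its inverse r^11 ∉ H, so H is not a subgroup.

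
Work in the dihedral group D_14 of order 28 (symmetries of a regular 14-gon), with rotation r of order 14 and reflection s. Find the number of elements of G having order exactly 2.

Enumerating element orders in G gives 15 elements of order 2.

15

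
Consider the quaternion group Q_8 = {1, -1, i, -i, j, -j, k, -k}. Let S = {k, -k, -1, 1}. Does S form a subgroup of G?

Yes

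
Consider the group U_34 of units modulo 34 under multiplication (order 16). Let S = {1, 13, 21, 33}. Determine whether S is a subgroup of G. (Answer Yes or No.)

|S| = 4 divides |G| = 16, consistent with Lagrange.
S contains the identity, every element's inverse is in S, and S is closed under ·: it is a subgroup.
In fact S = ⟨21⟩.

Yes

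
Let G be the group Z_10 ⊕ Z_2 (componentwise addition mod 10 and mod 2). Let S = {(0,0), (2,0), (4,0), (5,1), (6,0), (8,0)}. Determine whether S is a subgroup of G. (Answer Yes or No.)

No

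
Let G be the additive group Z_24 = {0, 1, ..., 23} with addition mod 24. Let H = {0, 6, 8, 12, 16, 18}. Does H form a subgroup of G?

No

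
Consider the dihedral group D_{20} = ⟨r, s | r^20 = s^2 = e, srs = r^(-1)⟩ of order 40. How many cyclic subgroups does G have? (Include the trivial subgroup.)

26

Each element a generates a cyclic subgroup ⟨a⟩; distinct elements may generate the same one (a cyclic group of order d has φ(d) generators).
Cyclic subgroups by order — order 1: 1; order 2: 21; order 4: 1; order 5: 1; order 10: 1; order 20: 1.
Total: 26.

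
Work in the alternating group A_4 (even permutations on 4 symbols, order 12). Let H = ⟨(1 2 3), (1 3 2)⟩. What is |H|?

3

|⟨(1 2 3)⟩| = 3 and |⟨(1 3 2)⟩| = 3, so |H| is a multiple of lcm(3, 3) = 3 and divides |G| = 12.
Closing under the operation: H = {e, (1 2 3), (1 3 2)}, so |H| = 3.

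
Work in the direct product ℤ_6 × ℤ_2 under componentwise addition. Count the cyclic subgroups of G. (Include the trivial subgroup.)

Each element a generates a cyclic subgroup ⟨a⟩; distinct elements may generate the same one (a cyclic group of order d has φ(d) generators).
Cyclic subgroups by order — order 1: 1; order 2: 3; order 3: 1; order 6: 3.
Total: 8.

8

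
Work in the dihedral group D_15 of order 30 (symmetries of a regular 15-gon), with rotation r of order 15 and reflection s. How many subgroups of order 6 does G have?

|G| = 30 and 6 | 30, so subgroups of order 6 are possible by Lagrange.
The subgroups of order 6 are: {e, r^5, r^10, s, r^5s, r^10s}; {e, r^5, r^10, rs, r^6s, r^11s}; {e, r^5, r^10, r^2s, r^7s, r^12s}; {e, r^5, r^10, r^3s, r^8s, r^13s}; … (5 in all).
So G has 5 subgroups of order 6.

5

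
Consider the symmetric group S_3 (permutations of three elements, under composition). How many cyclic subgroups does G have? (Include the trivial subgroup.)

5

Each element a generates a cyclic subgroup ⟨a⟩; distinct elements may generate the same one (a cyclic group of order d has φ(d) generators).
Cyclic subgroups by order — order 1: 1; order 2: 3; order 3: 1.
Total: 5.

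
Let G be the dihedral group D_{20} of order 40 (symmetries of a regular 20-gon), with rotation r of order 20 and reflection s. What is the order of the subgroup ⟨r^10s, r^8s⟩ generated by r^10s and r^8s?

20

|⟨r^10s⟩| = 2 and |⟨r^8s⟩| = 2, so |H| is a multiple of lcm(2, 2) = 2 and divides |G| = 40.
Closing under the operation: H = {e, r^2, r^4, r^6, r^8, r^10, r^12, r^14, r^16, r^18, s, r^2s, r^4s, r^6s, r^8s, r^10s, r^12s, r^14s, r^16s, r^18s}, so |H| = 20.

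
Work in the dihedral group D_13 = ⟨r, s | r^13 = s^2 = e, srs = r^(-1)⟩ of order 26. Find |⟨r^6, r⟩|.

|⟨r^6⟩| = 13 and |⟨r⟩| = 13, so |H| is a multiple of lcm(13, 13) = 13 and divides |G| = 26.
Closing under the operation: H = {e, r, r^2, r^3, r^4, r^5, r^6, r^7, r^8, r^9, r^10, r^11, r^12}, so |H| = 13.

13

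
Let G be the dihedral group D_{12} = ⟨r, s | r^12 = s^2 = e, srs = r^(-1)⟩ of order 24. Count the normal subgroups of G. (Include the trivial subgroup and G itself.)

9

G has 34 subgroups. Checking conjugation-invariance by order — order 1: 1/1 normal; order 2: 1/13 normal; order 3: 1/1 normal; order 4: 1/7 normal; order 6: 1/5 normal; order 8: 0/3 normal; order 12: 3/3 normal; order 24: 1/1 normal.
Total normal subgroups: 9.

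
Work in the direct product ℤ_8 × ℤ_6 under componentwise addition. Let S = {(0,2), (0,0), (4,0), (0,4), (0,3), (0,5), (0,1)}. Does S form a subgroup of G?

No

|S| = 7 does not divide |G| = 48, so by Lagrange S is not a subgroup.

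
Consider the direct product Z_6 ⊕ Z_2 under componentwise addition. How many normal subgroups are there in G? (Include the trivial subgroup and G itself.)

G is abelian, so every subgroup is normal.
G has 10 subgroups in total, hence 10 normal subgroups.

10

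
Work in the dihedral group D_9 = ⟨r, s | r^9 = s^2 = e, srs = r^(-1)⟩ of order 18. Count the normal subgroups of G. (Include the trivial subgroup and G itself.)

G has 16 subgroups. Checking conjugation-invariance by order — order 1: 1/1 normal; order 2: 0/9 normal; order 3: 1/1 normal; order 6: 0/3 normal; order 9: 1/1 normal; order 18: 1/1 normal.
Total normal subgroups: 4.

4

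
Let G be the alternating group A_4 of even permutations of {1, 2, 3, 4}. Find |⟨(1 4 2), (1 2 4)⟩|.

|⟨(1 4 2)⟩| = 3 and |⟨(1 2 4)⟩| = 3, so |H| is a multiple of lcm(3, 3) = 3 and divides |G| = 12.
Closing under the operation: H = {e, (1 2 4), (1 4 2)}, so |H| = 3.

3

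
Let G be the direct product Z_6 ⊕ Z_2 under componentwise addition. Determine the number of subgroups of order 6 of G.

|G| = 12 and 6 | 12, so subgroups of order 6 are possible by Lagrange.
The subgroups of order 6 are: {(0,0), (0,1), (2,0), (2,1), (4,0), (4,1)}; {(0,0), (1,0), (2,0), (3,0), (4,0), (5,0)}; {(0,0), (1,1), (2,0), (3,1), (4,0), (5,1)}.
So G has 3 subgroups of order 6.

3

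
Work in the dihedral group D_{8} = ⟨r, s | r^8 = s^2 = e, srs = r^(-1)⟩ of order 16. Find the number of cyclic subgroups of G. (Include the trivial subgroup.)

Group the elements of G by the cyclic subgroup they generate; each cyclic subgroup of order d accounts for φ(d) elements.
Cyclic subgroups by order — order 1: 1; order 2: 9; order 4: 1; order 8: 1.
Total: 12.

12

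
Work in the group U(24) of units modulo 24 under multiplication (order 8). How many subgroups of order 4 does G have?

|G| = 8 and 4 | 8, so subgroups of order 4 are possible by Lagrange.
The subgroups of order 4 are: {1, 11, 13, 23}; {1, 11, 17, 19}; {1, 5, 7, 11}; {1, 5, 13, 17}; … (7 in all).
So G has 7 subgroups of order 4.

7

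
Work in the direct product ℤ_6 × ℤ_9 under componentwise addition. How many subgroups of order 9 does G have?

|G| = 54 and 9 | 54, so subgroups of order 9 are possible by Lagrange.
The subgroups of order 9 are: {(0,0), (0,1), (0,2), (0,3), (0,4), (0,5), (0,6), (0,7), (0,8)}; {(0,0), (0,3), (0,6), (2,0), (2,3), (2,6), (4,0), (4,3), (4,6)}; {(0,0), (0,3), (0,6), (2,1), (2,4), (2,7), (4,2), (4,5), (4,8)}; {(0,0), (0,3), (0,6), (2,2), (2,5), (2,8), (4,1), (4,4), (4,7)}.
So G has 4 subgroups of order 9.

4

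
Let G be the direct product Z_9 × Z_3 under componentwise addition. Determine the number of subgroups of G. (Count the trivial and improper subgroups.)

|G| = 27, so by Lagrange every subgroup order divides 27. Divisors: 1, 3, 9, 27.
Subgroups by order — order 1: 1; order 3: 4; order 9: 4; order 27: 1.
Total: 1 + 4 + 4 + 1 = 10.

10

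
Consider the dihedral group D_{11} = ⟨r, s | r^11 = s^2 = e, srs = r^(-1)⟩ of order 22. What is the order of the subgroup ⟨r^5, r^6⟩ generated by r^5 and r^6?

11

|⟨r^5⟩| = 11 and |⟨r^6⟩| = 11, so |H| is a multiple of lcm(11, 11) = 11 and divides |G| = 22.
Closing under the operation: H = {e, r, r^2, r^3, r^4, r^5, r^6, r^7, r^8, r^9, r^10}, so |H| = 11.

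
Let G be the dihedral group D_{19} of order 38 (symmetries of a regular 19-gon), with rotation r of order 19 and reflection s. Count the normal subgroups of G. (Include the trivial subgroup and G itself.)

3

G has 22 subgroups. Checking conjugation-invariance by order — order 1: 1/1 normal; order 2: 0/19 normal; order 19: 1/1 normal; order 38: 1/1 normal.
Total normal subgroups: 3.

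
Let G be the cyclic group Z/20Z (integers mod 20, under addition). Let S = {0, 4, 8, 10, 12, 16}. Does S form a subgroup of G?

No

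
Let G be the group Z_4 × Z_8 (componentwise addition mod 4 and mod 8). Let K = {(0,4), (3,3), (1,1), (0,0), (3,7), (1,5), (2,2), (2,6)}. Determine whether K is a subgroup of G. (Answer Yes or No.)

Yes

|K| = 8 divides |G| = 32, consistent with Lagrange.
K contains the identity, every element's inverse is in K, and K is closed under +: it is a subgroup.
In fact K = ⟨(1,5)⟩.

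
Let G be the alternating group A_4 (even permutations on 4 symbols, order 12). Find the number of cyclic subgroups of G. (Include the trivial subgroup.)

Group the elements of G by the cyclic subgroup they generate; each cyclic subgroup of order d accounts for φ(d) elements.
Cyclic subgroups by order — order 1: 1; order 2: 3; order 3: 4.
Total: 8.

8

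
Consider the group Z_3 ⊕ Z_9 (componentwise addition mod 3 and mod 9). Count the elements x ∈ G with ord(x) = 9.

18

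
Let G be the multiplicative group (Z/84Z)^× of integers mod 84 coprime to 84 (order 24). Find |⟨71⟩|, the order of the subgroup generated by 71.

2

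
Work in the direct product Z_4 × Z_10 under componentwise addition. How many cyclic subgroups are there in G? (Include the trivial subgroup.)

12

Group the elements of G by the cyclic subgroup they generate; each cyclic subgroup of order d accounts for φ(d) elements.
Cyclic subgroups by order — order 1: 1; order 2: 3; order 4: 2; order 5: 1; order 10: 3; order 20: 2.
Total: 12.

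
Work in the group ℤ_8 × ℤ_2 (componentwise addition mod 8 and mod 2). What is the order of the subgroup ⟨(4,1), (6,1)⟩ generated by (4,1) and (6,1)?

8

|⟨(4,1)⟩| = 2 and |⟨(6,1)⟩| = 4, so |H| is a multiple of lcm(2, 4) = 4 and divides |G| = 16.
Closing under the operation: H = {(0,0), (0,1), (2,0), (2,1), (4,0), (4,1), (6,0), (6,1)}, so |H| = 8.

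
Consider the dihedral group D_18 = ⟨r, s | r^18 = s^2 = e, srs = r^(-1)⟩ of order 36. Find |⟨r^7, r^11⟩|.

18

|⟨r^7⟩| = 18 and |⟨r^11⟩| = 18, so |H| is a multiple of lcm(18, 18) = 18 and divides |G| = 36.
Closing under the operation: H = {e, r, r^2, r^3, r^4, r^5, r^6, r^7, r^8, r^9, r^10, r^11, r^12, r^13, r^14, r^15, r^16, r^17}, so |H| = 18.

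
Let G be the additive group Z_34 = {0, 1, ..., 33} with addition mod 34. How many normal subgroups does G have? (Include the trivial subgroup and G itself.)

G is abelian, so every subgroup is normal.
G has 4 subgroups in total, hence 4 normal subgroups.

4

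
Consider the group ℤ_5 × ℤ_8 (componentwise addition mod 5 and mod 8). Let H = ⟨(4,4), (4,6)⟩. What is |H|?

|⟨(4,4)⟩| = 10 and |⟨(4,6)⟩| = 20, so |H| is a multiple of lcm(10, 20) = 20 and divides |G| = 40.
Closing under the operation: H = {(0,0), (0,2), (0,4), (0,6), (1,0), (1,2), (1,4), (1,6), (2,0), (2,2), (2,4), (2,6), (3,0), (3,2), (3,4), (3,6), (4,0), (4,2), (4,4), (4,6)}, so |H| = 20.

20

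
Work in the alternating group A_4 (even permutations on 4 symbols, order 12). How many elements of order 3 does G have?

8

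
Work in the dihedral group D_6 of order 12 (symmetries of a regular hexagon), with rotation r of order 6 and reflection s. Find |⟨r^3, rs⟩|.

4

|⟨r^3⟩| = 2 and |⟨rs⟩| = 2, so |H| is a multiple of lcm(2, 2) = 2 and divides |G| = 12.
Closing under the operation: H = {e, r^3, rs, r^4s}, so |H| = 4.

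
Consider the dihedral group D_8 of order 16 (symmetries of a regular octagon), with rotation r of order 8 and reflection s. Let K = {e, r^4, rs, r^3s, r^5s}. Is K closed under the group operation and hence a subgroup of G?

No

|K| = 5 does not divide |G| = 16, so by Lagrange K is not a subgroup.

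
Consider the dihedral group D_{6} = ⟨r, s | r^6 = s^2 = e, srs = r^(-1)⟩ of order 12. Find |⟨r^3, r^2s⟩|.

4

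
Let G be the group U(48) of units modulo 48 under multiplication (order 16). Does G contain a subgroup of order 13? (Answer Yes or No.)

No

13 does not divide |G| = 16, so by Lagrange no subgroup of order 13 exists.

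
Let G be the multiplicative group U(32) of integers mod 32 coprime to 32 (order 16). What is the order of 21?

8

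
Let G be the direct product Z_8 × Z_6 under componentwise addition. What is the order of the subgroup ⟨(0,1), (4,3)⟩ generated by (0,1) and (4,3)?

|⟨(0,1)⟩| = 6 and |⟨(4,3)⟩| = 2, so |H| is a multiple of lcm(6, 2) = 6 and divides |G| = 48.
Closing under the operation: H = {(0,0), (0,1), (0,2), (0,3), (0,4), (0,5), (4,0), (4,1), (4,2), (4,3), (4,4), (4,5)}, so |H| = 12.

12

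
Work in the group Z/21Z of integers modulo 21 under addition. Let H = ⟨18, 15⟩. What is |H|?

|⟨18⟩| = 7 and |⟨15⟩| = 7, so |H| is a multiple of lcm(7, 7) = 7 and divides |G| = 21.
Closing under the operation: H = {0, 3, 6, 9, 12, 15, 18}, so |H| = 7.

7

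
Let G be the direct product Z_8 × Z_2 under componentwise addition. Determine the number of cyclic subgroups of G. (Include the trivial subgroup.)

Each element a generates a cyclic subgroup ⟨a⟩; distinct elements may generate the same one (a cyclic group of order d has φ(d) generators).
Cyclic subgroups by order — order 1: 1; order 2: 3; order 4: 2; order 8: 2.
Total: 8.

8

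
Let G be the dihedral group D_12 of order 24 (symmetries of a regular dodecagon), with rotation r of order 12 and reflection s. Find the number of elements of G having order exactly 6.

The elements of order 6 are: r^2, r^10.
That's 2.

2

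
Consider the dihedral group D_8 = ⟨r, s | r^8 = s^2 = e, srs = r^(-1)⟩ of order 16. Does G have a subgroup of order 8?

Yes

8 | 16. A subgroup of order 8 is {e, r, r^2, r^3, r^4, r^5, r^6, r^7}.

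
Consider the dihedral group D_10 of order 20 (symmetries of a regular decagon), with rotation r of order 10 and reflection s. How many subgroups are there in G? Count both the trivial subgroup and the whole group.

22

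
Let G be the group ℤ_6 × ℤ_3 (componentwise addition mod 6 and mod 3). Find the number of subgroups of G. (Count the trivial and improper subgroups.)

12

|G| = 18, so by Lagrange every subgroup order divides 18. Divisors: 1, 2, 3, 6, 9, 18.
Subgroups by order — order 1: 1; order 2: 1; order 3: 4; order 6: 4; order 9: 1; order 18: 1.
Total: 1 + 1 + 4 + 4 + 1 + 1 = 12.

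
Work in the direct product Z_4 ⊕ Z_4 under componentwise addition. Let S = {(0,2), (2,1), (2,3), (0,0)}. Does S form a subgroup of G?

Yes

|S| = 4 divides |G| = 16, consistent with Lagrange.
S contains the identity, every element's inverse is in S, and S is closed under +: it is a subgroup.
In fact S = ⟨(2,3)⟩.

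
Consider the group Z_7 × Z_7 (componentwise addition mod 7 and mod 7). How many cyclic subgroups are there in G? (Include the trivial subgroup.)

9

Group the elements of G by the cyclic subgroup they generate; each cyclic subgroup of order d accounts for φ(d) elements.
Cyclic subgroups by order — order 1: 1; order 7: 8.
Total: 9.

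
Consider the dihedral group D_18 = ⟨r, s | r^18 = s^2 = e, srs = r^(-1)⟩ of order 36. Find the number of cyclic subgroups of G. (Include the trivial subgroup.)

Group the elements of G by the cyclic subgroup they generate; each cyclic subgroup of order d accounts for φ(d) elements.
Cyclic subgroups by order — order 1: 1; order 2: 19; order 3: 1; order 6: 1; order 9: 1; order 18: 1.
Total: 24.

24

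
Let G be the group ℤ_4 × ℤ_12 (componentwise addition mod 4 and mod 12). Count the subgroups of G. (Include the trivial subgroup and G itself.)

30

|G| = 48, so by Lagrange every subgroup order divides 48. Divisors: 1, 2, 3, 4, 6, 8, 12, 16, 24, 48.
Subgroups by order — order 1: 1; order 2: 3; order 3: 1; order 4: 7; order 6: 3; order 8: 3; order 12: 7; order 16: 1; order 24: 3; order 48: 1.
Total: 1 + 3 + 1 + 7 + 3 + 3 + 7 + 1 + 3 + 1 = 30.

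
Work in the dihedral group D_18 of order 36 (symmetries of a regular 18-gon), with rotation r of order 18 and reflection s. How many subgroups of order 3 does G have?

|G| = 36 and 3 | 36, so subgroups of order 3 are possible by Lagrange.
The subgroups of order 3 are: {e, r^6, r^12}.
So G has 1 subgroup of order 3.

1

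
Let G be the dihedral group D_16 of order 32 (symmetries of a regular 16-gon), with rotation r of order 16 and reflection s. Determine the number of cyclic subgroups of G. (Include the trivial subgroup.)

21

Each element a generates a cyclic subgroup ⟨a⟩; distinct elements may generate the same one (a cyclic group of order d has φ(d) generators).
Cyclic subgroups by order — order 1: 1; order 2: 17; order 4: 1; order 8: 1; order 16: 1.
Total: 21.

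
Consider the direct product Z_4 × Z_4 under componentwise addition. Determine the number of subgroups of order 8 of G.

|G| = 16 and 8 | 16, so subgroups of order 8 are possible by Lagrange.
The subgroups of order 8 are: {(0,0), (0,1), (0,2), (0,3), (2,0), (2,1), (2,2), (2,3)}; {(0,0), (0,2), (1,0), (1,2), (2,0), (2,2), (3,0), (3,2)}; {(0,0), (0,2), (1,1), (1,3), (2,0), (2,2), (3,1), (3,3)}.
So G has 3 subgroups of order 8.

3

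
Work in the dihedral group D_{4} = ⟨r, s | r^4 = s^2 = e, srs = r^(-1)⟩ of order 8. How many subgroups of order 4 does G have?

3

|G| = 8 and 4 | 8, so subgroups of order 4 are possible by Lagrange.
The subgroups of order 4 are: {e, r, r^2, r^3}; {e, r^2, s, r^2s}; {e, r^2, rs, r^3s}.
So G has 3 subgroups of order 4.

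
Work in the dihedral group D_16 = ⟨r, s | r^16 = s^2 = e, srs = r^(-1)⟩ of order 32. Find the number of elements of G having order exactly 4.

The elements of order 4 are: r^4, r^12.
That's 2.

2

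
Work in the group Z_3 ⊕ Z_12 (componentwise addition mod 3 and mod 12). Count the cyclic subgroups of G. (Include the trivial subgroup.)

Each element a generates a cyclic subgroup ⟨a⟩; distinct elements may generate the same one (a cyclic group of order d has φ(d) generators).
Cyclic subgroups by order — order 1: 1; order 2: 1; order 3: 4; order 4: 1; order 6: 4; order 12: 4.
Total: 15.

15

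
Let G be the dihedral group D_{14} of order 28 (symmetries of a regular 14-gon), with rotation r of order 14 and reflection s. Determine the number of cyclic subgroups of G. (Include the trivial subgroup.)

Group the elements of G by the cyclic subgroup they generate; each cyclic subgroup of order d accounts for φ(d) elements.
Cyclic subgroups by order — order 1: 1; order 2: 15; order 7: 1; order 14: 1.
Total: 18.

18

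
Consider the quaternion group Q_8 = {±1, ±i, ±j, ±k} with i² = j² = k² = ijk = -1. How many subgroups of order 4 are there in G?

|G| = 8 and 4 | 8, so subgroups of order 4 are possible by Lagrange.
The subgroups of order 4 are: {1, -1, i, -i}; {1, -1, j, -j}; {1, -1, k, -k}.
So G has 3 subgroups of order 4.

3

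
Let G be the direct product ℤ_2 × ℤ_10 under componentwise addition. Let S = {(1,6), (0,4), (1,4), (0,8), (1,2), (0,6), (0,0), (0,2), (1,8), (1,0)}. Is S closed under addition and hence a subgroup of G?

|S| = 10 divides |G| = 20, consistent with Lagrange.
S contains the identity, every element's inverse is in S, and S is closed under +: it is a subgroup.
In fact S = ⟨(1,2)⟩.

Yes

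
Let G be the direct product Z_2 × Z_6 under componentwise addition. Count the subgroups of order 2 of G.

3

|G| = 12 and 2 | 12, so subgroups of order 2 are possible by Lagrange.
The subgroups of order 2 are: {(0,0), (0,3)}; {(0,0), (1,0)}; {(0,0), (1,3)}.
So G has 3 subgroups of order 2.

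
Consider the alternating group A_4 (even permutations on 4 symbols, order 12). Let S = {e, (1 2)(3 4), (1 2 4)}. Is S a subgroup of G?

No

(1 2 4) ∈ S but its inverse (1 4 2) ∉ S, so S is not a subgroup.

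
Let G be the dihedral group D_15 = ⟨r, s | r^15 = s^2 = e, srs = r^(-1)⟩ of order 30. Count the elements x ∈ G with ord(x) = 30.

No element of G has order 30 (even though 30 | 30).

0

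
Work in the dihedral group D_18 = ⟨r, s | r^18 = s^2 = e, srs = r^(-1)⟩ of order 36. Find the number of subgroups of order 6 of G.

7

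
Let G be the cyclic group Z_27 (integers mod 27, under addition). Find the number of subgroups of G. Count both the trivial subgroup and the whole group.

4

A cyclic group of order 27 has exactly one subgroup for each divisor of 27.
Divisors of 27: 1, 3, 9, 27.
So Z_27 has 4 subgroups.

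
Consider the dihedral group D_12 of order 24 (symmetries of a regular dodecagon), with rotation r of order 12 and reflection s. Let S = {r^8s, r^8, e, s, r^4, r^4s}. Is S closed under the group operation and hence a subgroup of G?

|S| = 6 divides |G| = 24, consistent with Lagrange.
S contains the identity, every element's inverse is in S, and S is closed under ·: it is a subgroup.

Yes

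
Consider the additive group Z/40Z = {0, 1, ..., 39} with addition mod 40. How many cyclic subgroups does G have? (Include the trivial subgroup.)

Each element a generates a cyclic subgroup ⟨a⟩; distinct elements may generate the same one (a cyclic group of order d has φ(d) generators).
Cyclic subgroups by order — order 1: 1; order 2: 1; order 4: 1; order 5: 1; order 8: 1; order 10: 1; order 20: 1; order 40: 1.
Total: 8.

8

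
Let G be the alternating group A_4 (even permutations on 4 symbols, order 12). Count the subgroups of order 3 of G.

4

|G| = 12 and 3 | 12, so subgroups of order 3 are possible by Lagrange.
The subgroups of order 3 are: {e, (1 2 3), (1 3 2)}; {e, (1 2 4), (1 4 2)}; {e, (1 3 4), (1 4 3)}; {e, (2 3 4), (2 4 3)}.
So G has 4 subgroups of order 3.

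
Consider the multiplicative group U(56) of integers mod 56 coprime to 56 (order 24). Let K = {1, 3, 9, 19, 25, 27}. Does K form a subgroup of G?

|K| = 6 divides |G| = 24, consistent with Lagrange.
K contains the identity, every element's inverse is in K, and K is closed under ·: it is a subgroup.
In fact K = ⟨3⟩.

Yes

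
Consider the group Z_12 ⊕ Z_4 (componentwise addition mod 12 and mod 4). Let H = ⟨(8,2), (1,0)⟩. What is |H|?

|⟨(8,2)⟩| = 6 and |⟨(1,0)⟩| = 12, so |H| is a multiple of lcm(6, 12) = 12 and divides |G| = 48.
Closing under the operation: H = {(0,0), (0,2), (1,0), (1,2), (2,0), (2,2), (3,0), (3,2), (4,0), (4,2), (5,0), (5,2), (6,0), (6,2), (7,0), (7,2), (8,0), (8,2), (9,0), (9,2), (10,0), (10,2), (11,0), (11,2)}, so |H| = 24.

24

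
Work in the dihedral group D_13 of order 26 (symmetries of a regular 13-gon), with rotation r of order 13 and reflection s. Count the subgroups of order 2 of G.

13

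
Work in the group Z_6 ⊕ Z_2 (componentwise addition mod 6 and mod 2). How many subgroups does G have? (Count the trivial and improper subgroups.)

|G| = 12, so by Lagrange every subgroup order divides 12. Divisors: 1, 2, 3, 4, 6, 12.
Subgroups by order — order 1: 1; order 2: 3; order 3: 1; order 4: 1; order 6: 3; order 12: 1.
Total: 1 + 3 + 1 + 1 + 3 + 1 = 10.

10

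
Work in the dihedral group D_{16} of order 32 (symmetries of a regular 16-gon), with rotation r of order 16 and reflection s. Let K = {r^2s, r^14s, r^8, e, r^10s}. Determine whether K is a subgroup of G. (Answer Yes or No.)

No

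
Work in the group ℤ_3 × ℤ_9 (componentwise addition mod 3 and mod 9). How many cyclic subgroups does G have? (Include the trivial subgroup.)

8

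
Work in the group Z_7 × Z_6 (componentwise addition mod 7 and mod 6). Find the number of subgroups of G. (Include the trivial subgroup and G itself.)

|G| = 42, so by Lagrange every subgroup order divides 42. Divisors: 1, 2, 3, 6, 7, 14, 21, 42.
Subgroups by order — order 1: 1; order 2: 1; order 3: 1; order 6: 1; order 7: 1; order 14: 1; order 21: 1; order 42: 1.
Total: 1 + 1 + 1 + 1 + 1 + 1 + 1 + 1 = 8.

8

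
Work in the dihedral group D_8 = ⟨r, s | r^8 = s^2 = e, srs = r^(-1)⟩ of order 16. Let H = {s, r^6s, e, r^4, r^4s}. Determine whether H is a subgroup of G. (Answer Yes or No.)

No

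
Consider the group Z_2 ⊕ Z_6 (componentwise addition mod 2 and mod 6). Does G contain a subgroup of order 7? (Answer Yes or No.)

No

7 does not divide |G| = 12, so by Lagrange no subgroup of order 7 exists.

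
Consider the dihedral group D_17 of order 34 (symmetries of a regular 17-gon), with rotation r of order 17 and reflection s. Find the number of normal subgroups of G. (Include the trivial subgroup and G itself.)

G has 20 subgroups. Checking conjugation-invariance by order — order 1: 1/1 normal; order 2: 0/17 normal; order 17: 1/1 normal; order 34: 1/1 normal.
Total normal subgroups: 3.

3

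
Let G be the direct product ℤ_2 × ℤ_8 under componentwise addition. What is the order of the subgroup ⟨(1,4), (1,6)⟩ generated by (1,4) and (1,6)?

|⟨(1,4)⟩| = 2 and |⟨(1,6)⟩| = 4, so |H| is a multiple of lcm(2, 4) = 4 and divides |G| = 16.
Closing under the operation: H = {(0,0), (0,2), (0,4), (0,6), (1,0), (1,2), (1,4), (1,6)}, so |H| = 8.

8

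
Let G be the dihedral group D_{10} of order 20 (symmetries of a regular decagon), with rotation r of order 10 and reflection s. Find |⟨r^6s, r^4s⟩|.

10

|⟨r^6s⟩| = 2 and |⟨r^4s⟩| = 2, so |H| is a multiple of lcm(2, 2) = 2 and divides |G| = 20.
Closing under the operation: H = {e, r^2, r^4, r^6, r^8, s, r^2s, r^4s, r^6s, r^8s}, so |H| = 10.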